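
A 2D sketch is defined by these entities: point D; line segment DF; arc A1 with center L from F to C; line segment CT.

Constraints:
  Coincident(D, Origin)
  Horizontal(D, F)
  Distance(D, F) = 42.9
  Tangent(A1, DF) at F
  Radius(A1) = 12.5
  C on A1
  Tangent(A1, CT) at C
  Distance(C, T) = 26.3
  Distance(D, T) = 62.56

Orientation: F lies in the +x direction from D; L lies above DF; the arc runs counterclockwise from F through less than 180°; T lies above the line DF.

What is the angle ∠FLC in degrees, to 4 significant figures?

107.4°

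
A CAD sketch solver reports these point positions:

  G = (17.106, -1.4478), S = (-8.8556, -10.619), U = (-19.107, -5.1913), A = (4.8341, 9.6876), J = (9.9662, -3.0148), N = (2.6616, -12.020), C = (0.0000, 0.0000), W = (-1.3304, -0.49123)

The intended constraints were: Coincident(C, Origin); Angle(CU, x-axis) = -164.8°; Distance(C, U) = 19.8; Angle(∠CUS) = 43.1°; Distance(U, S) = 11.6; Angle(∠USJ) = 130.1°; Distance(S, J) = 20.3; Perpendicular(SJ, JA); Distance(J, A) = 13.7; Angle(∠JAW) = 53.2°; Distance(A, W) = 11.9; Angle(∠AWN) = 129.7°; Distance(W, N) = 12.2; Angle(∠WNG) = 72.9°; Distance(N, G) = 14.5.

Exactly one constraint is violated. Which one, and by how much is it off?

Distance(N, G) = 14.5 — off by 3.40.

C = (0.00, 0.00) ✓; CU at -164.8° ✓; |CU| = 19.80 ✓; ∠CUS = 43.10° ✓; |US| = 11.60 ✓; ∠USJ = 130.1° ✓; |SJ| = 20.30 ✓; ∠(SJ, JA) = 90.00° ✓; |JA| = 13.70 ✓; ∠JAW = 53.20° ✓; |AW| = 11.90 ✓; ∠AWN = 129.7° ✓; |WN| = 12.20 ✓; ∠WNG = 72.90° ✓; |NG| = 17.90 ✗.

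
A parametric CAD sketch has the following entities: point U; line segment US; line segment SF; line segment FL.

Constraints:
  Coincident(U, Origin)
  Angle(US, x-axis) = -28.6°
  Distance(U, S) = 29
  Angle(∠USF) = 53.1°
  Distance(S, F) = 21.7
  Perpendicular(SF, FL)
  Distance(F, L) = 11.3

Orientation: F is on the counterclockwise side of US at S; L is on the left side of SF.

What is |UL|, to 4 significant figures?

12.64

U is at the origin; US runs at -28.6° with length 29.0, so S = 29.0·(cos -28.6°, sin -28.6°) = (25.46, -13.88). ∠USF = 53.1°, so SF runs at -28.6° + (180° − 53.1°) = 98.30° from the x-axis; with |SF| = 21.7, F = S + 21.7·(cos 98.30°, sin 98.30°) = (22.33, 7.591). SF is perpendicular to FL; with |FL| = 11.3 on the left of SF, L = F + 11.3·(-0.9895, -0.1444) = (11.15, 5.959). Then |UL| = |L − U| = 12.64.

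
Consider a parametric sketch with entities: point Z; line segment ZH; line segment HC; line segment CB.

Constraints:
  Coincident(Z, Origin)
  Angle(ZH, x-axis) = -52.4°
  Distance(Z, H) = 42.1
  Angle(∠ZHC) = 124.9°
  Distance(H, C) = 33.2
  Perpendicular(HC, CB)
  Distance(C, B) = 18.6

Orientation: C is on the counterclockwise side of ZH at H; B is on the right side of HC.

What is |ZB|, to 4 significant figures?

78.13

∠ZHC = 124.9°, so HC runs at -52.4° + (180° − 124.9°) = 2.700° from the x-axis; with |HC| = 33.2, C = H + 33.2·(cos 2.700°, sin 2.700°) = (58.85, -31.79). HC ⟂ CB; with |CB| = 18.6 on the right of HC, B = C + 18.6·(0.04711, -0.9989) = (59.73, -50.37). Then |ZB| = |B − Z| = 78.13.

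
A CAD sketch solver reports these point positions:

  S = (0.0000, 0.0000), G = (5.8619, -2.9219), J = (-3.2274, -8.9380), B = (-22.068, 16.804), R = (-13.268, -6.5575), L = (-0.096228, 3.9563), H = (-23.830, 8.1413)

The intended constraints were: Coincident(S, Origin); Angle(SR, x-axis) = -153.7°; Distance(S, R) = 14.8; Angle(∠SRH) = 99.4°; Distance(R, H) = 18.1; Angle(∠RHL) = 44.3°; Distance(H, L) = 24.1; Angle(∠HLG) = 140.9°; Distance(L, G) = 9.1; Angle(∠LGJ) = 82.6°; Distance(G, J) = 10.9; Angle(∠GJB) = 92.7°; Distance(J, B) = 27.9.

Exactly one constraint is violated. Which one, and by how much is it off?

Distance(J, B) = 27.9 — off by 4.00.

S = (0.00, 0.00) ✓; SR at -153.7° ✓; |SR| = 14.80 ✓; ∠SRH = 99.40° ✓; |RH| = 18.10 ✓; ∠RHL = 44.30° ✓; |HL| = 24.10 ✓; ∠HLG = 140.9° ✓; |LG| = 9.100 ✓; ∠LGJ = 82.60° ✓; |GJ| = 10.90 ✓; ∠GJB = 92.70° ✓; |JB| = 31.90 ✗.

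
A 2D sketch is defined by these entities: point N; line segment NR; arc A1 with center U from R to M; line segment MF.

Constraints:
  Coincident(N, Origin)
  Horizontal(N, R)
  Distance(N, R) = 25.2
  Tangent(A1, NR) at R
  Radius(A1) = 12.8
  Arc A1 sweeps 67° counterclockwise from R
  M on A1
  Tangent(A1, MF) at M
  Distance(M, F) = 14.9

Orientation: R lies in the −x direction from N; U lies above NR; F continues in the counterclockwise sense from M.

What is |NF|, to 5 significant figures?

22.816

N is at the origin; NR is horizontal with |NR| = 25.2 and R on the −x side, so R = (-25.200, 0.0000). Tangency of A1 to NR means the radius UR is perpendicular to NR, so U = R + (0, 12.8) = (-25.200, 12.800). On A1, R sits at bearing -90° from U; a 67° counterclockwise sweep puts M at bearing -23°, so M = U + 12.8·(cos -23°, sin -23°) = (-13.418, 7.7986). Since A1 is tangent to MF there, UM ⟂ MF, so MF runs along (−sin -23°, cos -23°); with |MF| = 14.9, F = (-7.5956, 21.514). Then |NF| = |F − N| = 22.816.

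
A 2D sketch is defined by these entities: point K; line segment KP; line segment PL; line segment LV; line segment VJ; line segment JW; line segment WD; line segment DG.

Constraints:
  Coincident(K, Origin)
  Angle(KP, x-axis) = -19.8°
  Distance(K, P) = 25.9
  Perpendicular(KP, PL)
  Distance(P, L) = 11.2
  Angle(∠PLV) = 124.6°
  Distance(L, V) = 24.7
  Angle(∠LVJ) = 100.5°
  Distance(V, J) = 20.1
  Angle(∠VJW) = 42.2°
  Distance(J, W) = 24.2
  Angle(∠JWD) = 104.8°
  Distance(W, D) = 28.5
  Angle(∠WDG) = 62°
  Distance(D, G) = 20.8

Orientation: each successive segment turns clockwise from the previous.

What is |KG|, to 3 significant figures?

34.4

∠JWD = 104.8° gives WD at -97.7° from the x-axis; with |WD| = 28.5, D = (6.64, -45.0). ∠WDG = 62.0° gives DG at 144° from the x-axis; with |DG| = 20.8, G = (-10.2, -32.8). Then |KG| = |G − K| = 34.4.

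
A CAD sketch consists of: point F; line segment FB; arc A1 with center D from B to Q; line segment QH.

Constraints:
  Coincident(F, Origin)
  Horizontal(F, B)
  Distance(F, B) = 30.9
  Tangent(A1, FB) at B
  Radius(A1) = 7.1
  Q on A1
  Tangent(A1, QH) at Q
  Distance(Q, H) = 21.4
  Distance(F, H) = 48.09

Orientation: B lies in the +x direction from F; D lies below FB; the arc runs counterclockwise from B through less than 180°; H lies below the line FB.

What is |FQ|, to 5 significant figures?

27.938

F is at the origin; FB is horizontal with |FB| = 30.9 and B on the +x side, so B = (30.900, 0.0000). Tangency of A1 to FB means the radius DB is perpendicular to FB, so D = B + (0, -7.1) = (30.900, -7.1000). Since DQ ⟂ QH (tangency), |DH| = √(7.1² + 21.4²) = 22.547 regardless of where Q sits on A1. So H lies on both circle(F, 48.09) and circle(D, 22.547); the below-FB intersection is H = (38.994, -28.144). Q is the foot of the tangent from H: Q = (25.413, -11.606).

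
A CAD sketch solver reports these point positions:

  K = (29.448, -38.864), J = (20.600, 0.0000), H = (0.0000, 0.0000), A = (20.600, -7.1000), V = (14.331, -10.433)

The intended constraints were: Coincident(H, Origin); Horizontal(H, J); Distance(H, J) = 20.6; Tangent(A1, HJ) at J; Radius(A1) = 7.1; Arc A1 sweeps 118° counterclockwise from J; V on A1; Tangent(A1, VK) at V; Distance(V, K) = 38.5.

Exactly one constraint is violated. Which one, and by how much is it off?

Distance(V, K) = 38.5 — off by 6.30.

H = (0.00, 0.00) ✓; H.y = 0.00, J.y = 0.00 ✓; |HJ| = 20.60 ✓; ∠(AJ, JH) = 90.00° ✓; |AJ| = 7.100 ✓; bearing(A→V) − bearing(A→J) = 118.0° ✓; |AV| = 7.100 ✓; ∠(AV, VK) = 90.00° ✓; |VK| = 32.20 ✗.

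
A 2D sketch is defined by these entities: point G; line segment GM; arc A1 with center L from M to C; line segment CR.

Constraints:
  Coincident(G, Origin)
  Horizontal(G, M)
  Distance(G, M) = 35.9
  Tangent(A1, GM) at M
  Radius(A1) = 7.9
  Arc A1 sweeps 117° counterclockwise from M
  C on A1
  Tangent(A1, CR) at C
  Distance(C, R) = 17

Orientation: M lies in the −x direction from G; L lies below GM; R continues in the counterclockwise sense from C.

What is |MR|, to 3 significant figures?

26.6

G is at the origin; G and M share the same y with |GM| = 35.9 and M on the −x side, so M = (-35.9, 0.00). A1 meets GM tangentially, so LM is at right angles to GM, so L = M + (0, -7.9) = (-35.9, -7.90). On A1, M sits at bearing 90° from L; a 117° counterclockwise sweep puts C at bearing 207°, so C = L + 7.9·(cos 207°, sin 207°) = (-42.9, -11.5). The tangent condition forces LC to be normal to CR, so CR runs along (−sin 207°, cos 207°); with |CR| = 17.0, R = (-35.2, -26.6). Then |MR| = |R − M| = 26.6.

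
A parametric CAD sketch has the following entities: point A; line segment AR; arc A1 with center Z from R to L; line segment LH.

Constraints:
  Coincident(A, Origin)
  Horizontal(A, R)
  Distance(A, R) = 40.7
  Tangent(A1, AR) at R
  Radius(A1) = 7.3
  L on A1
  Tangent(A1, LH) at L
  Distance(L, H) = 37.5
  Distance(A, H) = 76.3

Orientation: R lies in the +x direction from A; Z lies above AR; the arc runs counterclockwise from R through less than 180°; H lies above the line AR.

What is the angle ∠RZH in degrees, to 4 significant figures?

133.1°

Checks: A.y = 0.00, R.y = 0.00 ✓; |ZL| = 7.300 ✓; ∠(ZL, LH) = 90.00° ✓; |LH| = 37.50 ✓; |AH| = 76.30 ✓.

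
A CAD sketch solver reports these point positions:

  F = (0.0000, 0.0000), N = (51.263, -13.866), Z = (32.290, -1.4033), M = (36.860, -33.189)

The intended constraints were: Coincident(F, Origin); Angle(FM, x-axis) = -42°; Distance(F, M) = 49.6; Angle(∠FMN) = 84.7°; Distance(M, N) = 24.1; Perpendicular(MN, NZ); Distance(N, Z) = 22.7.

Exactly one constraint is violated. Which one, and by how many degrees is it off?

Perpendicular(MN, NZ) — off by 3.40°.

F = (0.00, 0.00) ✓; FM at -42.00° ✓; |FM| = 49.60 ✓; ∠FMN = 84.70° ✓; |MN| = 24.10 ✓; ∠(MN, NZ) = 93.40° ✗; |NZ| = 22.70 ✓.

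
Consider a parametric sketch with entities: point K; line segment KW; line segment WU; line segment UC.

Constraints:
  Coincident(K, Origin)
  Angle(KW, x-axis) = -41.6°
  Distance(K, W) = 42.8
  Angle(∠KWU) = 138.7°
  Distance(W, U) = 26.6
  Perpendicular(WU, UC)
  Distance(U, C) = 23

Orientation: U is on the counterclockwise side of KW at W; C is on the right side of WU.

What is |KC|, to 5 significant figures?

77.964

K is at the origin; KW runs at -41.6° with length 42.8, so W = 42.8·(cos -41.6°, sin -41.6°) = (32.006, -28.416). ∠KWU = 138.7°, so WU runs at -41.6° + (180° − 138.7°) = -0.30000° from the x-axis; with |WU| = 26.6, U = W + 26.6·(cos -0.30000°, sin -0.30000°) = (58.605, -28.555). WU ⟂ UC; with |UC| = 23.0 on the right of WU, C = U + 23.0·(-0.0052360, -0.99999) = (58.485, -51.555). Then |KC| = |C − K| = 77.964.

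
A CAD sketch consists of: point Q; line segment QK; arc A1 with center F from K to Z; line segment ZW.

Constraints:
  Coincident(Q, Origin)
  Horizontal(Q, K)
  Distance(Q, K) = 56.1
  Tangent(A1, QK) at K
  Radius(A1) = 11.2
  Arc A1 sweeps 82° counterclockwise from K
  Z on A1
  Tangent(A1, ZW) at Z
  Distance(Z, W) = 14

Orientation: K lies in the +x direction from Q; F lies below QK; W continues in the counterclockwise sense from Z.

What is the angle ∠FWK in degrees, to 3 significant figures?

17.6°

Q is at the origin; QK is horizontal with |QK| = 56.1 and K on the +x side, so K = (56.1, 0.00). A1 meets QK tangentially, so FK is at right angles to QK, so F = K + (0, -11.2) = (56.1, -11.2). On A1, K sits at bearing 90° from F; an 82° counterclockwise sweep puts Z at bearing 172°, so Z = F + 11.2·(cos 172°, sin 172°) = (45.0, -9.64). Tangency of A1 to ZW means the radius FZ is perpendicular to ZW, so ZW runs along (−sin 172°, cos 172°); with |ZW| = 14.0, W = (43.1, -23.5). Then cos ∠FWK = WF·WK / (|WF||WK|), giving 17.6°.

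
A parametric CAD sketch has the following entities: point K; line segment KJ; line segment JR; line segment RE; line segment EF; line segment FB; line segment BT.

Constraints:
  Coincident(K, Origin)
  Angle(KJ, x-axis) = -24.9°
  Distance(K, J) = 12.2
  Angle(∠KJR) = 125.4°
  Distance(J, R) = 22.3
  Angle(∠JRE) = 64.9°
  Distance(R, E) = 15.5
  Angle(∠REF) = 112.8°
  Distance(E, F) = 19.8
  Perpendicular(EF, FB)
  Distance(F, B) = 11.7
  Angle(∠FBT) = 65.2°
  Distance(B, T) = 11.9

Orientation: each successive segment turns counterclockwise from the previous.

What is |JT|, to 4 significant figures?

9.883

K is at the origin; KJ runs at -24.9° with length 12.2, so J = (11.07, -5.137). ∠KJR = 125.4° gives JR at 29.70° from the x-axis; with |JR| = 22.3, R = (30.44, 5.912). ∠JRE = 64.9° gives RE at 144.8° from the x-axis; with |RE| = 15.5, E = (17.77, 14.85). ∠REF = 112.8° gives EF at -148.0° from the x-axis; with |EF| = 19.8, F = (0.9793, 4.354). EF is perpendicular to FB, so FB runs at -58.00°; with |FB| = 11.7, B = (7.179, -5.568). ∠FBT = 65.2° gives BT at 56.80° from the x-axis; with |BT| = 11.9, T = (13.70, 4.390). Then |JT| = |T − J| = 9.883.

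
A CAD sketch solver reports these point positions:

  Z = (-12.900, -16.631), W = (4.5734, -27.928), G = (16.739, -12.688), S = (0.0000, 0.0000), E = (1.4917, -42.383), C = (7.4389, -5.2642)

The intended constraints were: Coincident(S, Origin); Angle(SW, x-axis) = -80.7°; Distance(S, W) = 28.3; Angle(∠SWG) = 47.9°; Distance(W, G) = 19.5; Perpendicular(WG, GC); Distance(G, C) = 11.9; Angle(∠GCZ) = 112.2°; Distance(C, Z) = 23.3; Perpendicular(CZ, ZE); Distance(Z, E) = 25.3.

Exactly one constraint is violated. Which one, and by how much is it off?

Distance(Z, E) = 25.3 — off by 4.20.

S = (0.00, 0.00) ✓; SW at -80.70° ✓; |SW| = 28.30 ✓; ∠SWG = 47.90° ✓; |WG| = 19.50 ✓; ∠(WG, GC) = 90.00° ✓; |GC| = 11.90 ✓; ∠GCZ = 112.2° ✓; |CZ| = 23.30 ✓; ∠(CZ, ZE) = 90.00° ✓; |ZE| = 29.50 ✗.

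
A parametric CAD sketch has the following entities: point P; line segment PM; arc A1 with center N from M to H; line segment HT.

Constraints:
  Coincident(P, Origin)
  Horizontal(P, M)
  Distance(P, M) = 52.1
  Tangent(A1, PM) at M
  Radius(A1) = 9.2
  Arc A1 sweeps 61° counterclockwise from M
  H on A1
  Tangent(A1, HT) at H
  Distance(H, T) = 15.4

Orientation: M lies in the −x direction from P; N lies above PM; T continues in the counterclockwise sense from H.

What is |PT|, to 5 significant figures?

40.868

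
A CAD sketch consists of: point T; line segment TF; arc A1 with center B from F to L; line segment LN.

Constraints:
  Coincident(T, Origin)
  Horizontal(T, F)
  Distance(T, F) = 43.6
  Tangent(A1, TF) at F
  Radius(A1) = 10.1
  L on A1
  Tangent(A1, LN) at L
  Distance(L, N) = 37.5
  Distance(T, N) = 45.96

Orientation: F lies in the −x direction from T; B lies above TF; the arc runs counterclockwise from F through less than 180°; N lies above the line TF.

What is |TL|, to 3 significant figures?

34.8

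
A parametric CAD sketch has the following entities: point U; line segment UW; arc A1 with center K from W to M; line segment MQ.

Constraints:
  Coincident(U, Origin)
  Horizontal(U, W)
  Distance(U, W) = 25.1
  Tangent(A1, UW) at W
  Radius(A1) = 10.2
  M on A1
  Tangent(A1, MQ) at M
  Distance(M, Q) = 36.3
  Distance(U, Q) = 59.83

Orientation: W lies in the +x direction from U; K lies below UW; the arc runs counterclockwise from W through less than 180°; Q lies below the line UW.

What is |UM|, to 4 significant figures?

23.68

U is at the origin; U and W share the same y with |UW| = 25.1 and W on the +x side, so W = (25.10, 0.000). Since A1 is tangent to UW there, KW ⟂ UW, so K = W + (0, -10.2) = (25.10, -10.20). Since KM ⟂ MQ (tangency), |KQ| = √(10.2² + 36.3²) = 37.71 regardless of where M sits on A1. So Q lies on both circle(U, 59.83) and circle(K, 37.71); the below-UW intersection is Q = (39.26, -45.14). M is the foot of the tangent from Q: M = (17.04, -16.45).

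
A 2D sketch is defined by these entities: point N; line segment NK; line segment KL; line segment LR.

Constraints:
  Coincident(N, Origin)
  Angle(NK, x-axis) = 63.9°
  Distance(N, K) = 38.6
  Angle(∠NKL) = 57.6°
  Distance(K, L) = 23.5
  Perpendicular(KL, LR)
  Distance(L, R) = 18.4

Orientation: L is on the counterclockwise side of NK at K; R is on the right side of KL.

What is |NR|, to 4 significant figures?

51.07

N is at the origin; NK runs at 63.9° with length 38.6, so K = 38.6·(cos 63.9°, sin 63.9°) = (16.98, 34.66). ∠NKL = 57.6°, so KL runs at 63.9° + (180° − 57.6°) = 186.3° from the x-axis; with |KL| = 23.5, L = K + 23.5·(cos 186.3°, sin 186.3°) = (-6.376, 32.09). The perpendicularity gives LR at right angles to KL; with |LR| = 18.4 on the right of KL, R = L + 18.4·(-0.1097, 0.9940) = (-8.396, 50.37). Then |NR| = |R − N| = 51.07.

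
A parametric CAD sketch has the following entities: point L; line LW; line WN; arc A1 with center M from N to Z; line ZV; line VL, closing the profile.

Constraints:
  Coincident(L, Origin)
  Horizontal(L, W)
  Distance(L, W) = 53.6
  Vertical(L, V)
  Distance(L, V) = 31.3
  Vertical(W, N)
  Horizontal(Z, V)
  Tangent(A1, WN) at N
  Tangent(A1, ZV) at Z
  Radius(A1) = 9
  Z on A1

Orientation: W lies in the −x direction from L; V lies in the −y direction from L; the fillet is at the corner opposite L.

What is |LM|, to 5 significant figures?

49.864

L is at the origin; LW is horizontal with |LW| = 53.6 and W on the −x side, so W = (-53.600, 0.0000). LV is vertical with |LV| = 31.3 and V on the −y side, so V = (0.0000, -31.300). The virtual corner opposite L is at (-53.600, -31.300). The tangent condition forces MN to be normal to WN and tangency of A1 to ZV means the radius MZ is perpendicular to ZV, with radius 9.0, so the center M sits 9.0 in from both sides at M = (-44.600, -22.300). Then |LM| = |M − L| = 49.864.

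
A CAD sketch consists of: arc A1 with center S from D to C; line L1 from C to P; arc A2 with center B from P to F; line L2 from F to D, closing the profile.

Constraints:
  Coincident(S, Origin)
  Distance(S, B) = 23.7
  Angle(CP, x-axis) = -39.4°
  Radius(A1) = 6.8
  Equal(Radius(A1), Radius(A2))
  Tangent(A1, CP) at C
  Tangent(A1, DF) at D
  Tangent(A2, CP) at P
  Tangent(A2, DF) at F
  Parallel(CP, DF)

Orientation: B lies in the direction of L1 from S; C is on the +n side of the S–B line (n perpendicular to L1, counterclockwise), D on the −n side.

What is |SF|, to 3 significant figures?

24.7

The slot axis is L1's direction at -39.4°, so u = (cos -39.4°, sin -39.4°) = (0.773, -0.635) and n = (−sin -39.4°, cos -39.4°) = (0.635, 0.773). S is at the origin and B lies 23.7 along u from S, so B = 23.7·u = (18.3, -15.0). Tangency of A1 to both parallel lines with radius 6.8 puts C and D at S ± 6.8·n: C = (4.32, 5.25), D = (-4.32, -5.25). Equal radii place P and F the same way about B: P = B + 6.8·n = (22.6, -9.79), F = B − 6.8·n = (14.0, -20.3). Then |SF| = |F − S| = 24.7.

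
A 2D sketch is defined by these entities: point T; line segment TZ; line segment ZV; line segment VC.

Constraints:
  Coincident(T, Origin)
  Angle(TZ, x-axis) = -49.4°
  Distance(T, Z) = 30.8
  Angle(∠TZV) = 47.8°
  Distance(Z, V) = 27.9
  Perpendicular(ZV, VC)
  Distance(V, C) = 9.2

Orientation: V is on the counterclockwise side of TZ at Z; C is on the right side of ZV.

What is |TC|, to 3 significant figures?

32.8

T is at the origin; TZ runs at -49.4° with length 30.8, so Z = 30.8·(cos -49.4°, sin -49.4°) = (20.0, -23.4). ∠TZV = 47.8°, so ZV runs at -49.4° + (180° − 47.8°) = 82.8° from the x-axis; with |ZV| = 27.9, V = Z + 27.9·(cos 82.8°, sin 82.8°) = (23.5, 4.29). The perpendicularity gives VC at right angles to ZV; with |VC| = 9.2 on the right of ZV, C = V + 9.2·(0.992, -0.125) = (32.7, 3.14). Then |TC| = |C − T| = 32.8.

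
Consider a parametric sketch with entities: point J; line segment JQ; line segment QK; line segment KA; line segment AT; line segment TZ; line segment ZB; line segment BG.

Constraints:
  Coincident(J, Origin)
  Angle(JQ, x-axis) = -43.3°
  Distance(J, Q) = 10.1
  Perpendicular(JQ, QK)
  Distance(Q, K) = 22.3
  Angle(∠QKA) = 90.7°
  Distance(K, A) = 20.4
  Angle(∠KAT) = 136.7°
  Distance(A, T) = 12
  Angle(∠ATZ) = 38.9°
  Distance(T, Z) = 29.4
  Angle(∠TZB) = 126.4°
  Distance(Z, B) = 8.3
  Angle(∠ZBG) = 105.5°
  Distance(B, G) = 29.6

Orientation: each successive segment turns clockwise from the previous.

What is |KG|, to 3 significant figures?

27.6

J is at the origin; JQ runs at -43.3° with length 10.1, so Q = (7.35, -6.93). The perpendicularity gives QK at right angles to JQ, so QK runs at -133°; with |QK| = 22.3, K = (-7.94, -23.2). ∠QKA = 90.7° gives KA at 137° from the x-axis; with |KA| = 20.4, A = (-23.0, -9.35). ∠KAT = 136.7° gives AT at 94.1° from the x-axis; with |AT| = 12.0, T = (-23.8, 2.62). ∠ATZ = 38.9° gives TZ at -47.0° from the x-axis; with |TZ| = 29.4, Z = (-3.77, -18.9). ∠TZB = 126.4° gives ZB at -101° from the x-axis; with |ZB| = 8.3, B = (-5.29, -27.0). ∠ZBG = 105.5° gives BG at -175° from the x-axis; with |BG| = 29.6, G = (-34.8, -29.6). Then |KG| = |G − K| = 27.6.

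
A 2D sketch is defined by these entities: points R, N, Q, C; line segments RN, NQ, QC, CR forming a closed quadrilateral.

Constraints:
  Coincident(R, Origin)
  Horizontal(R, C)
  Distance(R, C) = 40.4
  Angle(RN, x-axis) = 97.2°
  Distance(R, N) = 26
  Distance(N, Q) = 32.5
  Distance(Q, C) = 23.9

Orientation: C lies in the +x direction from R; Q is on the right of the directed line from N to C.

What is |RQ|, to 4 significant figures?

16.50

R is at the origin; R and C share the same y with |RC| = 40.4 and C in +x, so C = (40.4, 0). RN runs at 97.2° with |RN| = 26.0, so N = (-3.259, 25.79). Q is determined by |NQ| = 32.5 and |QC| = 23.9 together: it lies at the intersection of circle(N, 32.5) and circle(C, 23.9). With |NC| = 50.71, the foot of the radical line on NC is 30.14 from N and the perpendicular offset is √(32.5² − 30.14²) = 12.17. Taking the right-of-NC solution: Q = (16.50, -0.008993).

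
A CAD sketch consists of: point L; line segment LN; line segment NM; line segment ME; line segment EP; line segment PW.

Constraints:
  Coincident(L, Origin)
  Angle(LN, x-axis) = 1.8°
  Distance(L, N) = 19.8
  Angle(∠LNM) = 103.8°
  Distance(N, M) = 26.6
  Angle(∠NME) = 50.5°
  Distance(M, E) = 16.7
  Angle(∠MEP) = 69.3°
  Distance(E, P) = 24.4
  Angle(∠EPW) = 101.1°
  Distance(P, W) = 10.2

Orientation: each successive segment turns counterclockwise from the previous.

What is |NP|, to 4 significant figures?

9.139

∠NME = 50.5° gives ME at -152.5° from the x-axis; with |ME| = 16.7, E = (10.51, 18.93). ∠MEP = 69.3° gives EP at -41.80° from the x-axis; with |EP| = 24.4, P = (28.70, 2.666). Then |NP| = |P − N| = 9.139.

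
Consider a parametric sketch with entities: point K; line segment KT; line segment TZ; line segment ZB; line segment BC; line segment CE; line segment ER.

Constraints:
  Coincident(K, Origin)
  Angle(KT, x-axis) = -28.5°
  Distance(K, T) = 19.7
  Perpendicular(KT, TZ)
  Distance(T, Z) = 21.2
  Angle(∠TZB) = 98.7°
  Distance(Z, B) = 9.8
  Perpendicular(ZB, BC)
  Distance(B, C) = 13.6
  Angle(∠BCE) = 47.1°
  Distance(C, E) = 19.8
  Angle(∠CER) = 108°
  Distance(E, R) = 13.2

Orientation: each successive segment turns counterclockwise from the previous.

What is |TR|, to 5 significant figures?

33.058

K is at the origin; KT runs at -28.5° with length 19.7, so T = (17.313, -9.4000). The perpendicularity gives TZ at right angles to KT, so TZ runs at 61.500°; with |TZ| = 21.2, Z = (27.428, 9.2309). ∠TZB = 98.7° gives ZB at 142.80° from the x-axis; with |ZB| = 9.8, B = (19.622, 15.156). ZB ⟂ BC, so BC runs at -127.20°; with |BC| = 13.6, C = (11.400, 4.3232). ∠BCE = 47.1° gives CE at 5.7000° from the x-axis; with |CE| = 19.8, E = (31.102, 6.2897). ∠CER = 108.0° gives ER at 77.700° from the x-axis; with |ER| = 13.2, R = (33.914, 19.187). Then |TR| = |R − T| = 33.058.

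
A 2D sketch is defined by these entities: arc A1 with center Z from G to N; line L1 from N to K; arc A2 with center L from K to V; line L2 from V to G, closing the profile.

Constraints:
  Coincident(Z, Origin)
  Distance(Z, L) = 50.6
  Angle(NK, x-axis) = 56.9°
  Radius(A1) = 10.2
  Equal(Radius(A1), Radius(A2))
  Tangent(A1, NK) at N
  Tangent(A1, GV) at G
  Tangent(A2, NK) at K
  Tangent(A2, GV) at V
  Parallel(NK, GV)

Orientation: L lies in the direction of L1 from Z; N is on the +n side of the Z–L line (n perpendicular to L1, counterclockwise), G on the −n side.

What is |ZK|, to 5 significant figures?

51.618

The slot axis is L1's direction at 56.9°, so u = (cos 56.9°, sin 56.9°) = (0.54610, 0.83772) and n = (−sin 56.9°, cos 56.9°) = (-0.83772, 0.54610). Z is at the origin and L lies 50.6 along u from Z, so L = 50.6·u = (27.633, 42.389). Tangency of A1 to both parallel lines with radius 10.2 puts N and G at Z ± 10.2·n: N = (-8.5447, 5.5702), G = (8.5447, -5.5702). Equal radii place K and V the same way about L: K = L + 10.2·n = (19.088, 47.959), V = L − 10.2·n = (36.177, 36.818). Then |ZK| = |K − Z| = 51.618.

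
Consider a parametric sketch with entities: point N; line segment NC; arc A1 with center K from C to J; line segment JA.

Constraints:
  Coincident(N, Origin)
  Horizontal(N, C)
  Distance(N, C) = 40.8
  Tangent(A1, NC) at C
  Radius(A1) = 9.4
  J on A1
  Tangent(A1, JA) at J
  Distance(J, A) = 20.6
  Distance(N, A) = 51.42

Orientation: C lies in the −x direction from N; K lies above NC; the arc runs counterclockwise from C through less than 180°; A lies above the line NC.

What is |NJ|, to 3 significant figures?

34.7

Checks: ∠(KC, CN) = 90.00° ✓; |KC| = 9.400 ✓; |KJ| = 9.400 ✓; ∠(KJ, JA) = 90.00° ✓; |JA| = 20.60 ✓; |NA| = 51.42 ✓.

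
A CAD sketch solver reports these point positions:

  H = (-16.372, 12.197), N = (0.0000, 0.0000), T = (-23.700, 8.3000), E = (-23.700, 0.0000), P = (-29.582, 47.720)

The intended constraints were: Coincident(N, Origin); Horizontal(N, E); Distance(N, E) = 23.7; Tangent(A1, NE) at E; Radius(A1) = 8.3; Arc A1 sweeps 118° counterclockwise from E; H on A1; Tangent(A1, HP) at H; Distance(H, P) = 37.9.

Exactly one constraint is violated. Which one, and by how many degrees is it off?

Tangent(A1, HP) at H — off by 7.61°.

N = (0.00, 0.00) ✓; N.y = 0.00, E.y = 0.00 ✓; |NE| = 23.70 ✓; ∠(TE, EN) = 90.00° ✓; |TE| = 8.300 ✓; bearing(T→H) − bearing(T→E) = 118.0° ✓; |TH| = 8.300 ✓; ∠(TH, HP) = 97.61° ✗; |HP| = 37.90 ✓.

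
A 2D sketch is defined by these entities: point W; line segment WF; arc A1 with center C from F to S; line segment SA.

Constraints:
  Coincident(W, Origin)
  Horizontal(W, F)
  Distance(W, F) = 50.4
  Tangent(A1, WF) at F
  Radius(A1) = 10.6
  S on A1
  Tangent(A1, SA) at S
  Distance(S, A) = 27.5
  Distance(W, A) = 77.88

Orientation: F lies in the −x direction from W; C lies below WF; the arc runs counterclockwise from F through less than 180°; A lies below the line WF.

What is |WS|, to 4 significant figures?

60.41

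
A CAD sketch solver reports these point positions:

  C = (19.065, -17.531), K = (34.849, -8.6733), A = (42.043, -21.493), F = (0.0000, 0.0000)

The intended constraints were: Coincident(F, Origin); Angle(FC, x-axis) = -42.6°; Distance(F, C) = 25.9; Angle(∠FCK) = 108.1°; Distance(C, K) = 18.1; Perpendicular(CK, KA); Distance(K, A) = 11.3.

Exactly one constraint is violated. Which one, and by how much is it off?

Distance(K, A) = 11.3 — off by 3.40.

F = (0.00, 0.00) ✓; FC at -42.60° ✓; |FC| = 25.90 ✓; ∠FCK = 108.1° ✓; |CK| = 18.10 ✓; ∠(CK, KA) = 90.00° ✓; |KA| = 14.70 ✗.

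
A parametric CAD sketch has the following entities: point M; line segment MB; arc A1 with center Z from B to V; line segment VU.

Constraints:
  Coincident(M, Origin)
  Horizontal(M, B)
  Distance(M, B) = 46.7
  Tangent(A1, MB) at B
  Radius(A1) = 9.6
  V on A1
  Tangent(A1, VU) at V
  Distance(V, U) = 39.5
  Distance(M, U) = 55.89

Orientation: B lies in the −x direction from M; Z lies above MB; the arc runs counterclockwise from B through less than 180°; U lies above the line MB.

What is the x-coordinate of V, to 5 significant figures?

-37.243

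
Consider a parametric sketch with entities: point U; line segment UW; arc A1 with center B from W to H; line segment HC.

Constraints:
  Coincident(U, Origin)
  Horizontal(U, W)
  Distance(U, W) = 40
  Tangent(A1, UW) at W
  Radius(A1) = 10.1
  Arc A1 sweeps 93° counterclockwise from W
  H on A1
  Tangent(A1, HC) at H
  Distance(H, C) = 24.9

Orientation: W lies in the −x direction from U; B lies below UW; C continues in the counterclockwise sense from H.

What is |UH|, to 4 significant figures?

51.20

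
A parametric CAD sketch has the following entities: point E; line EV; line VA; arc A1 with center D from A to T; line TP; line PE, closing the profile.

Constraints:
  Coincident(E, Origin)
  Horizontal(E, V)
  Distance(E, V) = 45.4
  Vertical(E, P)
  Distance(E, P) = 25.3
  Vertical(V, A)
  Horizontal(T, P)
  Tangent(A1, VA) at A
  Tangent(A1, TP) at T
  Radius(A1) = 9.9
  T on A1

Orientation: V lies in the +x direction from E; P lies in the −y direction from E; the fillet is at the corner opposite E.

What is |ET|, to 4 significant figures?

43.59

The virtual corner opposite E is at (45.40, -25.30). Tangency of A1 to VA means the radius DA is perpendicular to VA and A1 meets TP tangentially, so DT is at right angles to TP, with radius 9.9, so the center D sits 9.9 in from both sides at D = (35.50, -15.40). That places the tangent points at A = (45.40, -15.40) on VA and T = (35.50, -25.30) on TP. Then |ET| = |T − E| = 43.59.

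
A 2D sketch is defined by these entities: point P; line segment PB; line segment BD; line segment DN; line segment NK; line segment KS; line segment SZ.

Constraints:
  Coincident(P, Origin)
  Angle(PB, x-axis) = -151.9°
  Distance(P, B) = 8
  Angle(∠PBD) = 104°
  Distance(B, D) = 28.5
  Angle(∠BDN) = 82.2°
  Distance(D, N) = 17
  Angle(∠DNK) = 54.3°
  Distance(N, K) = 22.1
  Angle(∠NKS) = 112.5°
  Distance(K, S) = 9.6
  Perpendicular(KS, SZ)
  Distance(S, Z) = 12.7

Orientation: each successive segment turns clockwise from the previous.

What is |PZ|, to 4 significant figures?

29.35

P is at the origin; PB runs at -151.9° with length 8.0, so B = (-7.057, -3.768). ∠PBD = 104.0° gives BD at 132.1° from the x-axis; with |BD| = 28.5, D = (-26.16, 17.38). ∠BDN = 82.2° gives DN at 34.30° from the x-axis; with |DN| = 17.0, N = (-12.12, 26.96). ∠DNK = 54.3° gives NK at -91.40° from the x-axis; with |NK| = 22.1, K = (-12.66, 4.865). ∠NKS = 112.5° gives KS at -158.9° from the x-axis; with |KS| = 9.6, S = (-21.62, 1.409). KS is perpendicular to SZ, so SZ runs at 111.1°; with |SZ| = 12.7, Z = (-26.19, 13.26). Then |PZ| = |Z − P| = 29.35.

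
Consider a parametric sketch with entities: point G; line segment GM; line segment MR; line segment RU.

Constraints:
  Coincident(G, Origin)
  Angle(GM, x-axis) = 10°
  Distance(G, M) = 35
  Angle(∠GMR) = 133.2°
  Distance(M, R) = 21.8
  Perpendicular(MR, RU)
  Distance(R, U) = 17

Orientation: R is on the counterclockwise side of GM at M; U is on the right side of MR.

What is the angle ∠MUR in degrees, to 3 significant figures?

52.1°

∠GMR = 133.2°, so MR runs at 10.0° + (180° − 133.2°) = 56.8° from the x-axis; with |MR| = 21.8, R = M + 21.8·(cos 56.8°, sin 56.8°) = (46.4, 24.3). The perpendicularity gives RU at right angles to MR; with |RU| = 17.0 on the right of MR, U = R + 17.0·(0.837, -0.548) = (60.6, 15.0). Then cos ∠MUR = UM·UR / (|UM||UR|), giving 52.1°.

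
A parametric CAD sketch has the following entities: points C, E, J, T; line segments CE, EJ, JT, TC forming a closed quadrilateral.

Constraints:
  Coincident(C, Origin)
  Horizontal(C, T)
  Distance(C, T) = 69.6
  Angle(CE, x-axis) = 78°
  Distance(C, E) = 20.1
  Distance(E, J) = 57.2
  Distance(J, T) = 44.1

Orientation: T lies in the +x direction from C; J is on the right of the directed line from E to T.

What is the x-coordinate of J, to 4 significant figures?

35.63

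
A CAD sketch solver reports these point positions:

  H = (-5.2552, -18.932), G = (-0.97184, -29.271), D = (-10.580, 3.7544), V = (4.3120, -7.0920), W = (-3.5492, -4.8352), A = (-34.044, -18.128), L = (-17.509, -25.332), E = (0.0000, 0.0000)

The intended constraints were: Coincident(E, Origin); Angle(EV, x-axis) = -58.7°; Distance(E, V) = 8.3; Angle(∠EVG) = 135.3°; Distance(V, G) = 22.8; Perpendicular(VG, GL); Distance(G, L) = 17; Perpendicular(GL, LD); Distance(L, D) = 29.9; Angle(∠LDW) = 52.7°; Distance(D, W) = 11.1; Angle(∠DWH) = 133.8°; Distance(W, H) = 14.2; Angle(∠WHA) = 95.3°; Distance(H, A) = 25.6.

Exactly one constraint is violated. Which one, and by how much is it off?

Distance(H, A) = 25.6 — off by 3.20.

E = (0.00, 0.00) ✓; EV at -58.70° ✓; |EV| = 8.300 ✓; ∠EVG = 135.3° ✓; |VG| = 22.80 ✓; ∠(VG, GL) = 90.00° ✓; |GL| = 17.00 ✓; ∠(GL, LD) = 90.00° ✓; |LD| = 29.90 ✓; ∠LDW = 52.70° ✓; |DW| = 11.10 ✓; ∠DWH = 133.8° ✓; |WH| = 14.20 ✓; ∠WHA = 95.30° ✓; |HA| = 28.80 ✗.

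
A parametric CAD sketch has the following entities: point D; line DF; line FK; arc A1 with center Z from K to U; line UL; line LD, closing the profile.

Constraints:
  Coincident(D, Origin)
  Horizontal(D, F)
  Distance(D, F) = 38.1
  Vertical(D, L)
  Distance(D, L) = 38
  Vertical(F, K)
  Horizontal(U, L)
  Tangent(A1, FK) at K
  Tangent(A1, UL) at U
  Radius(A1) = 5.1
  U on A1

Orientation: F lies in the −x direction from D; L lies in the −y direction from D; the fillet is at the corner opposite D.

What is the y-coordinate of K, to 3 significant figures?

-32.9

D is at the origin; DF is horizontal with |DF| = 38.1 and F on the −x side, so F = (-38.1, 0.00). DL is vertical with |DL| = 38.0 and L on the −y side, so L = (0.00, -38.0). The virtual corner opposite D is at (-38.1, -38.0). The tangent condition forces ZK to be normal to FK and tangency of A1 to UL means the radius ZU is perpendicular to UL, with radius 5.1, so the center Z sits 5.1 in from both sides at Z = (-33.0, -32.9). That places the tangent points at K = (-38.1, -32.9) on FK and U = (-33.0, -38.0) on UL. So K.y = -32.9.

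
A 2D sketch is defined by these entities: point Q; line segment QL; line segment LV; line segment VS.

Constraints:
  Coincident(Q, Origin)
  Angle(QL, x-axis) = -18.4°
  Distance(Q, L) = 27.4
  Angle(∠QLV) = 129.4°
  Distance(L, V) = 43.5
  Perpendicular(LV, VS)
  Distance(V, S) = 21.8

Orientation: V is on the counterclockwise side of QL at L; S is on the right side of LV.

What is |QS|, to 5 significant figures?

74.528

∠QLV = 129.4°, so LV runs at -18.4° + (180° − 129.4°) = 32.200° from the x-axis; with |LV| = 43.5, V = L + 43.5·(cos 32.200°, sin 32.200°) = (62.809, 14.531). LV is perpendicular to VS; with |VS| = 21.8 on the right of LV, S = V + 21.8·(0.53288, -0.84619) = (74.425, -3.9157). Then |QS| = |S − Q| = 74.528.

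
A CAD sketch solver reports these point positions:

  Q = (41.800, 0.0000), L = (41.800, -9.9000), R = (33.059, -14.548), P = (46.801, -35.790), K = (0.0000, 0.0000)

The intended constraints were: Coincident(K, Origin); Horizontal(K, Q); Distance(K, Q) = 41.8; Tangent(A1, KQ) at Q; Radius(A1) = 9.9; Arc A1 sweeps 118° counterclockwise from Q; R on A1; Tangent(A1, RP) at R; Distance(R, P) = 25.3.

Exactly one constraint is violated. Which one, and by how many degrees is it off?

Tangent(A1, RP) at R — off by 4.90°.

K = (0.00, 0.00) ✓; K.y = 0.00, Q.y = 0.00 ✓; |KQ| = 41.80 ✓; ∠(LQ, QK) = 90.00° ✓; |LQ| = 9.900 ✓; bearing(L→R) − bearing(L→Q) = 118.0° ✓; |LR| = 9.900 ✓; ∠(LR, RP) = 85.10° ✗; |RP| = 25.30 ✓.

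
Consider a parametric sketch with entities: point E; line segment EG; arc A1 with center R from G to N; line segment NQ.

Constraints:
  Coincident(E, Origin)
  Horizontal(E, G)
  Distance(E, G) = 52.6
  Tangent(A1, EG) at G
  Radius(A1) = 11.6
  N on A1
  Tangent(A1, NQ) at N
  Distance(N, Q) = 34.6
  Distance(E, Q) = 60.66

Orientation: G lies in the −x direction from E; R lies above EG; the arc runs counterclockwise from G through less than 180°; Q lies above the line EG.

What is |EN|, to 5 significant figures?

42.508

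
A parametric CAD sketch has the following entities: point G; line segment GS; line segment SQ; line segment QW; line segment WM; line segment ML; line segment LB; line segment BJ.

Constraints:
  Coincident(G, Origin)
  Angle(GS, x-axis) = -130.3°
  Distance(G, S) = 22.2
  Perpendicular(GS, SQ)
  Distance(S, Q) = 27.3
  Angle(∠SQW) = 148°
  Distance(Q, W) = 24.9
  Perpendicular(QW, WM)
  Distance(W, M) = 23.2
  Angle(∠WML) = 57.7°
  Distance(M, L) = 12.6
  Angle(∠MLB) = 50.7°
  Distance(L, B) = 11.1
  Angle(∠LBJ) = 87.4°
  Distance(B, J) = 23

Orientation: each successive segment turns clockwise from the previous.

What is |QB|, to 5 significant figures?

27.968

G is at the origin; GS runs at -130.3° with length 22.2, so S = (-14.359, -16.931). GS is perpendicular to SQ, so SQ runs at 139.70°; with |SQ| = 27.3, Q = (-35.180, 0.72612). ∠SQW = 148.0° gives QW at 107.70° from the x-axis; with |QW| = 24.9, W = (-42.750, 24.447). QW is perpendicular to WM, so WM runs at 17.700°; with |WM| = 23.2, M = (-20.648, 31.501). ∠WML = 57.7° gives ML at -104.60° from the x-axis; with |ML| = 12.6, L = (-23.824, 19.308). ∠MLB = 50.7° gives LB at 126.10° from the x-axis; with |LB| = 11.1, B = (-30.364, 28.277). Then |QB| = |B − Q| = 27.968.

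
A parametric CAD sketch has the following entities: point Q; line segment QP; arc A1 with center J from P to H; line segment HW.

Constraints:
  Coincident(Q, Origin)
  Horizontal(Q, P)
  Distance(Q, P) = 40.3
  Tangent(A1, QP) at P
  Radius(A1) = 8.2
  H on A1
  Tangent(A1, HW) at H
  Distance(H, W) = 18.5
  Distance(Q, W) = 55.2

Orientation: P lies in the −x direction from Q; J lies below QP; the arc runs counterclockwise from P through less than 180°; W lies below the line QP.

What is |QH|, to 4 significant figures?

49.21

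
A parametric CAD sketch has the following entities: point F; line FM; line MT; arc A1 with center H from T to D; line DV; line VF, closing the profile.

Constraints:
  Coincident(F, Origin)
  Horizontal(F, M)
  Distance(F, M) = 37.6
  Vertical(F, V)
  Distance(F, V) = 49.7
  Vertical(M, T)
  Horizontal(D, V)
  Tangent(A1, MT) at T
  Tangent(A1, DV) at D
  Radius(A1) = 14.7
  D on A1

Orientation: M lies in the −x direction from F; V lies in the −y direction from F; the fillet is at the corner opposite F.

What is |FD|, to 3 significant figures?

54.7

F is at the origin; F and M share the same y with |FM| = 37.6 and M on the −x side, so M = (-37.6, 0.00). F and V share the same x with |FV| = 49.7 and V on the −y side, so V = (0.00, -49.7). The virtual corner opposite F is at (-37.6, -49.7). A1 meets MT tangentially, so HT is at right angles to MT and tangency of A1 to DV means the radius HD is perpendicular to DV, with radius 14.7, so the center H sits 14.7 in from both sides at H = (-22.9, -35.0). That places the tangent points at T = (-37.6, -35.0) on MT and D = (-22.9, -49.7) on DV. Then |FD| = |D − F| = 54.7.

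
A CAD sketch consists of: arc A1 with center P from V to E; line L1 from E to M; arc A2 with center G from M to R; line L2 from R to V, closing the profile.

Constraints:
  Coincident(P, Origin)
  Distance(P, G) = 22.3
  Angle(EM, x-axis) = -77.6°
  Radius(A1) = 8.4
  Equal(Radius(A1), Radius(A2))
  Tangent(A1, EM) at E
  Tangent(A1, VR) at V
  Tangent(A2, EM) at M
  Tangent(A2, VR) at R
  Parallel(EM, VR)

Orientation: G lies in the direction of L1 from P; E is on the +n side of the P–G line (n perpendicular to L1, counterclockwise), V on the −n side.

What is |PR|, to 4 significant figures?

23.83

The slot axis is L1's direction at -77.6°, so u = (cos -77.6°, sin -77.6°) = (0.2147, -0.9767) and n = (−sin -77.6°, cos -77.6°) = (0.9767, 0.2147). P is at the origin and G lies 22.3 along u from P, so G = 22.3·u = (4.789, -21.78). Tangency of A1 to both parallel lines with radius 8.4 puts E and V at P ± 8.4·n: E = (8.204, 1.804), V = (-8.204, -1.804). Equal radii place M and R the same way about G: M = G + 8.4·n = (12.99, -19.98), R = G − 8.4·n = (-3.415, -23.58). Then |PR| = |R − P| = 23.83.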